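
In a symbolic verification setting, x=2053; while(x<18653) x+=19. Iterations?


Step 1: x goes from 2053 toward 18653 by 19; the body runs while x<18653, so iterations = ceil((bound-start)/step)
Step 2: Distance=16600
Step 3: ceil(16600/19)=874

874


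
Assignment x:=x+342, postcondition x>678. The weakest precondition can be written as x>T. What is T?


Formula: wp(x:=E, P) = P[E/x] (substitute E for x in postcondition)
Step 1: Postcondition: x>678
Step 2: Substitute x+342 for x: x+342>678
Step 3: Solve for x: x > 678-342 = 336

336


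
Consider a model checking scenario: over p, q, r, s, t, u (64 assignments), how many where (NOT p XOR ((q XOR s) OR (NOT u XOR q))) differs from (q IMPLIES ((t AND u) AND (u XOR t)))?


F1 = (NOT p XOR ((q XOR s) OR (NOT u XOR q)))
F2 = (q IMPLIES ((t AND u) AND (u XOR t)))
Evaluate both on each of 64 rows (bits = p,q,r,s,t,u):
  row 0 [000000]: F1=0 F2=1 (differ) -> 1
  row 1 [000001]: F1=1 F2=1 -> 0
  row 2 [000010]: F1=0 F2=1 (differ) -> 1
  row 3 [000011]: F1=1 F2=1 -> 0
  row 4 [000100]: F1=0 F2=1 (differ) -> 1
  (every remaining row is evaluated the same way; all 64 results are listed next)
Full result column, 8 rows per line (p,q,r fixed per line; s,t,u runs 000..111 left to right):
  rows 0-7 [p,q,r=000]: 10101111  (ones: 6)
  rows 8-15 [p,q,r=001]: 10101111  (ones: 6)
  rows 16-23 [p,q,r=010]: 00001010  (ones: 2)
  rows 24-31 [p,q,r=011]: 00001010  (ones: 2)
  rows 32-39 [p,q,r=100]: 01010000  (ones: 2)
  rows 40-47 [p,q,r=101]: 01010000  (ones: 2)
  rows 48-55 [p,q,r=110]: 11110101  (ones: 6)
  rows 56-63 [p,q,r=111]: 11110101  (ones: 6)
Disagreements = 6+6+2+2+2+2+6+6 = 32

32


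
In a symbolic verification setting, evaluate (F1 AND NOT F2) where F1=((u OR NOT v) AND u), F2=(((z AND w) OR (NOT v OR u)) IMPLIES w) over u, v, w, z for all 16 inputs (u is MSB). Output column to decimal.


F1 = ((u OR NOT v) AND u)
F2 = (((z AND w) OR (NOT v OR u)) IMPLIES w)
Counterexample to F1=>F2 is where F1=1 and F2=0.
Evaluate each row (bits = u,v,w,z, MSB first):
  row 0 [0000]: F1=0 F2=0 -> F1&~F2 -> 0
  row 1 [0001]: F1=0 F2=0 -> F1&~F2 -> 0
  row 2 [0010]: F1=0 F2=1 -> F1&~F2 -> 0
  row 3 [0011]: F1=0 F2=1 -> F1&~F2 -> 0
  row 4 [0100]: F1=0 F2=1 -> F1&~F2 -> 0
  row 5 [0101]: F1=0 F2=1 -> F1&~F2 -> 0
  row 6 [0110]: F1=0 F2=1 -> F1&~F2 -> 0
  row 7 [0111]: F1=0 F2=1 -> F1&~F2 -> 0
  row 8 [1000]: F1=1 F2=0 -> F1&~F2 -> 1
  row 9 [1001]: F1=1 F2=0 -> F1&~F2 -> 1
  row 10 [1010]: F1=1 F2=1 -> F1&~F2 -> 0
  row 11 [1011]: F1=1 F2=1 -> F1&~F2 -> 0
  row 12 [1100]: F1=1 F2=0 -> F1&~F2 -> 1
  row 13 [1101]: F1=1 F2=0 -> F1&~F2 -> 1
  row 14 [1110]: F1=1 F2=1 -> F1&~F2 -> 0
  row 15 [1111]: F1=1 F2=1 -> F1&~F2 -> 0
Full result column, 4 rows per line (u,v fixed per line; w,z runs 00..11 left to right):
  rows 0-3 [u,v=00]: 0000  = hex 0
  rows 4-7 [u,v=01]: 0000  = hex 0
  rows 8-11 [u,v=10]: 1100  = hex C
  rows 12-15 [u,v=11]: 1100  = hex C
Counterexample vector (row 0 .. row 15) = 0000000011001100
Output column grouped in 4s = 0000 0000 1100 1100 = 0x00CC
Convert to decimal digit by digit (value = value*16 + digit):
  0 -> 0
  0*16 + 0 = 0
  0*16 + 12 (C) = 12
  12*16 + 12 (C) = 204
Decimal = 204

204


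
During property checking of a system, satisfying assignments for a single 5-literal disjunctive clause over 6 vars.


Step 1: Total=2^6=64
Step 2: Unsat when all 5 false: 2^1=2
Step 3: Sat=64-2=62

62


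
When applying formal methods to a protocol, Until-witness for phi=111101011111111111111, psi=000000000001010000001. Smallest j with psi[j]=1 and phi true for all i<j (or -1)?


(phi U psi) at 0: need smallest j with psi[j]=1 and phi[i]=1 for all i in [0,j).
Scan from step 0:
  step 0: phi=1, psi=0 -> continue
  step 1: phi=1, psi=0 -> continue
  step 2: phi=1, psi=0 -> continue
  step 3: phi=1, psi=0 -> continue
  step 4: phi=0 -> phi-prefix broken from here
  step 11: psi=1 but phi already failed -> not a witness
  step 13: psi=1 but phi already failed -> not a witness
  step 20: psi=1 but phi already failed -> not a witness
  end of trace: no witness -> -1
Witness step = -1

-1


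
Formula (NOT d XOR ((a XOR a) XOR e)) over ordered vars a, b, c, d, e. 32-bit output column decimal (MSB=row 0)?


Formula: (NOT d XOR ((a XOR a) XOR e)) over a, b, c, d, e (32 rows)
Evaluate each row (bits = a,b,c,d,e, MSB first):
  row 0 [00000]: (NOT 0 XOR ((0 XOR 0) XOR 0)) -> 1
  row 1 [00001]: (NOT 0 XOR ((0 XOR 0) XOR 1)) -> 0
  row 2 [00010]: (NOT 1 XOR ((0 XOR 0) XOR 0)) -> 0
  row 3 [00011]: (NOT 1 XOR ((0 XOR 0) XOR 1)) -> 1
  row 4 [00100]: (NOT 0 XOR ((0 XOR 0) XOR 0)) -> 1
  row 5 [00101]: (NOT 0 XOR ((0 XOR 0) XOR 1)) -> 0
  row 6 [00110]: (NOT 1 XOR ((0 XOR 0) XOR 0)) -> 0
  row 7 [00111]: (NOT 1 XOR ((0 XOR 0) XOR 1)) -> 1
  row 8 [01000]: (NOT 0 XOR ((0 XOR 0) XOR 0)) -> 1
  row 9 [01001]: (NOT 0 XOR ((0 XOR 0) XOR 1)) -> 0
  row 10 [01010]: (NOT 1 XOR ((0 XOR 0) XOR 0)) -> 0
  row 11 [01011]: (NOT 1 XOR ((0 XOR 0) XOR 1)) -> 1
  row 12 [01100]: (NOT 0 XOR ((0 XOR 0) XOR 0)) -> 1
  row 13 [01101]: (NOT 0 XOR ((0 XOR 0) XOR 1)) -> 0
  row 14 [01110]: (NOT 1 XOR ((0 XOR 0) XOR 0)) -> 0
  row 15 [01111]: (NOT 1 XOR ((0 XOR 0) XOR 1)) -> 1
  row 16 [10000]: (NOT 0 XOR ((1 XOR 1) XOR 0)) -> 1
  row 17 [10001]: (NOT 0 XOR ((1 XOR 1) XOR 1)) -> 0
  row 18 [10010]: (NOT 1 XOR ((1 XOR 1) XOR 0)) -> 0
  row 19 [10011]: (NOT 1 XOR ((1 XOR 1) XOR 1)) -> 1
  row 20 [10100]: (NOT 0 XOR ((1 XOR 1) XOR 0)) -> 1
  row 21 [10101]: (NOT 0 XOR ((1 XOR 1) XOR 1)) -> 0
  row 22 [10110]: (NOT 1 XOR ((1 XOR 1) XOR 0)) -> 0
  row 23 [10111]: (NOT 1 XOR ((1 XOR 1) XOR 1)) -> 1
  row 24 [11000]: (NOT 0 XOR ((1 XOR 1) XOR 0)) -> 1
  row 25 [11001]: (NOT 0 XOR ((1 XOR 1) XOR 1)) -> 0
  row 26 [11010]: (NOT 1 XOR ((1 XOR 1) XOR 0)) -> 0
  row 27 [11011]: (NOT 1 XOR ((1 XOR 1) XOR 1)) -> 1
  row 28 [11100]: (NOT 0 XOR ((1 XOR 1) XOR 0)) -> 1
  row 29 [11101]: (NOT 0 XOR ((1 XOR 1) XOR 1)) -> 0
  row 30 [11110]: (NOT 1 XOR ((1 XOR 1) XOR 0)) -> 0
  row 31 [11111]: (NOT 1 XOR ((1 XOR 1) XOR 1)) -> 1
Full result column, 4 rows per line (a,b,c fixed per line; d,e runs 00..11 left to right):
  rows 0-3 [a,b,c=000]: 1001  = hex 9
  rows 4-7 [a,b,c=001]: 1001  = hex 9
  rows 8-11 [a,b,c=010]: 1001  = hex 9
  rows 12-15 [a,b,c=011]: 1001  = hex 9
  rows 16-19 [a,b,c=100]: 1001  = hex 9
  rows 20-23 [a,b,c=101]: 1001  = hex 9
  rows 24-27 [a,b,c=110]: 1001  = hex 9
  rows 28-31 [a,b,c=111]: 1001  = hex 9
Output column (row 0 .. row 31) = 10011001100110011001100110011001
Output column grouped in 4s = 1001 1001 1001 1001 1001 1001 1001 1001 = 0x99999999
Convert to decimal digit by digit (value = value*16 + digit):
  9 -> 9
  9*16 + 9 = 153
  153*16 + 9 = 2457
  2457*16 + 9 = 39321
  39321*16 + 9 = 629145
  629145*16 + 9 = 10066329
  10066329*16 + 9 = 161061273
  161061273*16 + 9 = 2576980377
Decimal = 2576980377

2576980377


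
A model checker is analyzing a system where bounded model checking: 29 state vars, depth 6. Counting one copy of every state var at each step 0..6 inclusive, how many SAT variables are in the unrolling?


BMC unrolls to depth k, creating one copy of each state var for steps 0..k.
Step count = 6 + 1 = 7 (steps 0 through 6)
Vars per step = 29
Total = 29 * 7 = 203

203


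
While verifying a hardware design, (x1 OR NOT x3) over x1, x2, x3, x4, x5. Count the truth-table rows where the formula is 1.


Formula: (x1 OR NOT x3) over 5 vars (32 rows)
Evaluate each row (x1, x2, x3, x4, x5 as bits, MSB first):
  row 0 [00000]: (0 OR NOT 0) -> 1
  row 1 [00001]: (0 OR NOT 0) -> 1
  row 2 [00010]: (0 OR NOT 0) -> 1
  row 3 [00011]: (0 OR NOT 0) -> 1
  row 4 [00100]: (0 OR NOT 1) -> 0
  row 5 [00101]: (0 OR NOT 1) -> 0
  row 6 [00110]: (0 OR NOT 1) -> 0
  row 7 [00111]: (0 OR NOT 1) -> 0
  row 8 [01000]: (0 OR NOT 0) -> 1
  row 9 [01001]: (0 OR NOT 0) -> 1
  row 10 [01010]: (0 OR NOT 0) -> 1
  row 11 [01011]: (0 OR NOT 0) -> 1
  row 12 [01100]: (0 OR NOT 1) -> 0
  row 13 [01101]: (0 OR NOT 1) -> 0
  row 14 [01110]: (0 OR NOT 1) -> 0
  row 15 [01111]: (0 OR NOT 1) -> 0
  row 16 [10000]: (1 OR NOT 0) -> 1
  row 17 [10001]: (1 OR NOT 0) -> 1
  row 18 [10010]: (1 OR NOT 0) -> 1
  row 19 [10011]: (1 OR NOT 0) -> 1
  row 20 [10100]: (1 OR NOT 1) -> 1
  row 21 [10101]: (1 OR NOT 1) -> 1
  row 22 [10110]: (1 OR NOT 1) -> 1
  row 23 [10111]: (1 OR NOT 1) -> 1
  row 24 [11000]: (1 OR NOT 0) -> 1
  row 25 [11001]: (1 OR NOT 0) -> 1
  row 26 [11010]: (1 OR NOT 0) -> 1
  row 27 [11011]: (1 OR NOT 0) -> 1
  row 28 [11100]: (1 OR NOT 1) -> 1
  row 29 [11101]: (1 OR NOT 1) -> 1
  row 30 [11110]: (1 OR NOT 1) -> 1
  row 31 [11111]: (1 OR NOT 1) -> 1
Full result column, 8 rows per line (x1,x2 fixed per line; x3,x4,x5 runs 000..111 left to right):
  rows 0-7 [x1,x2=00]: 11110000  (ones: 4)
  rows 8-15 [x1,x2=01]: 11110000  (ones: 4)
  rows 16-23 [x1,x2=10]: 11111111  (ones: 8)
  rows 24-31 [x1,x2=11]: 11111111  (ones: 8)
Count of 1-rows = 4+4+8+8 = 24

24


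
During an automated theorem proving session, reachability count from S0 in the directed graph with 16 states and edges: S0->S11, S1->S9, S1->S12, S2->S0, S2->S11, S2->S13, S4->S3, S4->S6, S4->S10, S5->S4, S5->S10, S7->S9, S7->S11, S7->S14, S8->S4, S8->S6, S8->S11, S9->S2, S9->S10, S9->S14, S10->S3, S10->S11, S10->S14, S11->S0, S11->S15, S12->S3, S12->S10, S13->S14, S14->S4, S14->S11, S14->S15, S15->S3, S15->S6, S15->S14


BFS from S0:
  layer 0: {S0}
  layer 1: {S11}
  layer 2: {S15}
  layer 3: {S3, S6, S14}
  layer 4: {S4}
  layer 5: {S10}
Reachable set: {S0, S3, S4, S6, S10, S11, S14, S15}
Count = 8

8


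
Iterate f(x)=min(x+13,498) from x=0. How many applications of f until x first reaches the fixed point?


Step 1: x=0, cap=498, increment=13
Step 2: x grows by 13 each step until capped at 498; fixed point is x=498
Step 3: iterations = ceil(498/13) = 39

39


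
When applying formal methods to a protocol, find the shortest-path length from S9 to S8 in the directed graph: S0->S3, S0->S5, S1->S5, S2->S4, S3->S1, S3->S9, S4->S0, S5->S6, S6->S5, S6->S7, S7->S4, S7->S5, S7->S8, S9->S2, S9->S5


BFS layer-by-layer from S9:
  dist 0: {S9}
  dist 1: {S2, S5}
  dist 2: {S4, S6}
  dist 3: {S0, S7}
  dist 4: {S3, S8}
  -> S8 reached at distance 4
Shortest path length = 4

4


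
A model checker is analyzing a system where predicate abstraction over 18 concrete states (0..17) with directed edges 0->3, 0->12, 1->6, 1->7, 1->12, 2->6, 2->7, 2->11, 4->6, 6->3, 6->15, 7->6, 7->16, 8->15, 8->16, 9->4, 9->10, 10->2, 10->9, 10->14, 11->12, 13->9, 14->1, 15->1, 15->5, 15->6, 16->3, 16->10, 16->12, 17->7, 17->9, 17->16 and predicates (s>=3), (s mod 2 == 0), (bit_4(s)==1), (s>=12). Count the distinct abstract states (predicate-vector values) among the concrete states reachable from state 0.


BFS from 0:
Concrete reachable: {0, 3, 12}
Abstract via predicates (s>=3), (s mod 2 == 0), (bit_4(s)==1), (s>=12):
  (0,1,0,0) <- {0}
  (1,0,0,0) <- {3}
  (1,1,0,1) <- {12}
Distinct abstract states = 3

3


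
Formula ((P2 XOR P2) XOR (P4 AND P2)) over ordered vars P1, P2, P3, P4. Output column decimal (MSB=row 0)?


Formula: ((P2 XOR P2) XOR (P4 AND P2)) over P1, P2, P3, P4 (16 rows)
Evaluate each row (bits = P1,P2,P3,P4, MSB first):
  row 0 [0000]: ((0 XOR 0) XOR (0 AND 0)) -> 0
  row 1 [0001]: ((0 XOR 0) XOR (1 AND 0)) -> 0
  row 2 [0010]: ((0 XOR 0) XOR (0 AND 0)) -> 0
  row 3 [0011]: ((0 XOR 0) XOR (1 AND 0)) -> 0
  row 4 [0100]: ((1 XOR 1) XOR (0 AND 1)) -> 0
  row 5 [0101]: ((1 XOR 1) XOR (1 AND 1)) -> 1
  row 6 [0110]: ((1 XOR 1) XOR (0 AND 1)) -> 0
  row 7 [0111]: ((1 XOR 1) XOR (1 AND 1)) -> 1
  row 8 [1000]: ((0 XOR 0) XOR (0 AND 0)) -> 0
  row 9 [1001]: ((0 XOR 0) XOR (1 AND 0)) -> 0
  row 10 [1010]: ((0 XOR 0) XOR (0 AND 0)) -> 0
  row 11 [1011]: ((0 XOR 0) XOR (1 AND 0)) -> 0
  row 12 [1100]: ((1 XOR 1) XOR (0 AND 1)) -> 0
  row 13 [1101]: ((1 XOR 1) XOR (1 AND 1)) -> 1
  row 14 [1110]: ((1 XOR 1) XOR (0 AND 1)) -> 0
  row 15 [1111]: ((1 XOR 1) XOR (1 AND 1)) -> 1
Full result column, 4 rows per line (P1,P2 fixed per line; P3,P4 runs 00..11 left to right):
  rows 0-3 [P1,P2=00]: 0000  = hex 0
  rows 4-7 [P1,P2=01]: 0101  = hex 5
  rows 8-11 [P1,P2=10]: 0000  = hex 0
  rows 12-15 [P1,P2=11]: 0101  = hex 5
Output column (row 0 .. row 15) = 0000010100000101
Output column grouped in 4s = 0000 0101 0000 0101 = 0x0505
Convert to decimal digit by digit (value = value*16 + digit):
  0 -> 0
  0*16 + 5 = 5
  5*16 + 0 = 80
  80*16 + 5 = 1285
Decimal = 1285

1285


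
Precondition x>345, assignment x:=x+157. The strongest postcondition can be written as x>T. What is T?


Formula: sp(P, x:=E) = exists old_x. (x = E[old_x/x]) AND P[old_x/x] (old_x is the value of x before the assignment; eliminate old_x by solving x = E[old_x/x] for old_x)
Step 1: Precondition P: x>345, i.e. old_x > 345
Step 2: Assignment gives x = old_x + 157, so old_x = x - 157
Step 3: Substitute into P: x - 157 > 345
Step 4: Simplify: x > 345+157 = 502

502


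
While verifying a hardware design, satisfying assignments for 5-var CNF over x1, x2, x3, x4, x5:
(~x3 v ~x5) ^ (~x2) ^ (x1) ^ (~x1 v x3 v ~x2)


CNF with 4 clauses over 5 vars (32 assignments).
An assignment satisfies CNF iff every clause has >=1 true literal.
Check each row (bits = x1,x2,x3,x4,x5; clause T/F shown):
  row 0 [00000]: clauses=TTFT -> 0
  row 1 [00001]: clauses=TTFT -> 0
  row 2 [00010]: clauses=TTFT -> 0
  row 3 [00011]: clauses=TTFT -> 0
  row 4 [00100]: clauses=TTFT -> 0
  row 5 [00101]: clauses=FTFT -> 0
  row 6 [00110]: clauses=TTFT -> 0
  row 7 [00111]: clauses=FTFT -> 0
  row 8 [01000]: clauses=TFFT -> 0
  row 9 [01001]: clauses=TFFT -> 0
  row 10 [01010]: clauses=TFFT -> 0
  row 11 [01011]: clauses=TFFT -> 0
  row 12 [01100]: clauses=TFFT -> 0
  row 13 [01101]: clauses=FFFT -> 0
  row 14 [01110]: clauses=TFFT -> 0
  row 15 [01111]: clauses=FFFT -> 0
  row 16 [10000]: clauses=TTTT -> 1
  row 17 [10001]: clauses=TTTT -> 1
  row 18 [10010]: clauses=TTTT -> 1
  row 19 [10011]: clauses=TTTT -> 1
  row 20 [10100]: clauses=TTTT -> 1
  row 21 [10101]: clauses=FTTT -> 0
  row 22 [10110]: clauses=TTTT -> 1
  row 23 [10111]: clauses=FTTT -> 0
  row 24 [11000]: clauses=TFTF -> 0
  row 25 [11001]: clauses=TFTF -> 0
  row 26 [11010]: clauses=TFTF -> 0
  row 27 [11011]: clauses=TFTF -> 0
  row 28 [11100]: clauses=TFTT -> 0
  row 29 [11101]: clauses=FFTT -> 0
  row 30 [11110]: clauses=TFTT -> 0
  row 31 [11111]: clauses=FFTT -> 0
Full result column, 8 rows per line (x1,x2 fixed per line; x3,x4,x5 runs 000..111 left to right):
  rows 0-7 [x1,x2=00]: 00000000  (ones: 0)
  rows 8-15 [x1,x2=01]: 00000000  (ones: 0)
  rows 16-23 [x1,x2=10]: 11111010  (ones: 6)
  rows 24-31 [x1,x2=11]: 00000000  (ones: 0)
Satisfying assignments = 0+0+6+0 = 6

6


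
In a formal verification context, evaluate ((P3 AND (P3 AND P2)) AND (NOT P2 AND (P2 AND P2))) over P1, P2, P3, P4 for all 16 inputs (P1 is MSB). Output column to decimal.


Formula: ((P3 AND (P3 AND P2)) AND (NOT P2 AND (P2 AND P2))) over P1, P2, P3, P4 (16 rows)
Evaluate each row (bits = P1,P2,P3,P4, MSB first):
  row 0 [0000]: ((0 AND (0 AND 0)) AND (NOT 0 AND (0 AND 0))) -> 0
  row 1 [0001]: ((0 AND (0 AND 0)) AND (NOT 0 AND (0 AND 0))) -> 0
  row 2 [0010]: ((1 AND (1 AND 0)) AND (NOT 0 AND (0 AND 0))) -> 0
  row 3 [0011]: ((1 AND (1 AND 0)) AND (NOT 0 AND (0 AND 0))) -> 0
  row 4 [0100]: ((0 AND (0 AND 1)) AND (NOT 1 AND (1 AND 1))) -> 0
  row 5 [0101]: ((0 AND (0 AND 1)) AND (NOT 1 AND (1 AND 1))) -> 0
  row 6 [0110]: ((1 AND (1 AND 1)) AND (NOT 1 AND (1 AND 1))) -> 0
  row 7 [0111]: ((1 AND (1 AND 1)) AND (NOT 1 AND (1 AND 1))) -> 0
  row 8 [1000]: ((0 AND (0 AND 0)) AND (NOT 0 AND (0 AND 0))) -> 0
  row 9 [1001]: ((0 AND (0 AND 0)) AND (NOT 0 AND (0 AND 0))) -> 0
  row 10 [1010]: ((1 AND (1 AND 0)) AND (NOT 0 AND (0 AND 0))) -> 0
  row 11 [1011]: ((1 AND (1 AND 0)) AND (NOT 0 AND (0 AND 0))) -> 0
  row 12 [1100]: ((0 AND (0 AND 1)) AND (NOT 1 AND (1 AND 1))) -> 0
  row 13 [1101]: ((0 AND (0 AND 1)) AND (NOT 1 AND (1 AND 1))) -> 0
  row 14 [1110]: ((1 AND (1 AND 1)) AND (NOT 1 AND (1 AND 1))) -> 0
  row 15 [1111]: ((1 AND (1 AND 1)) AND (NOT 1 AND (1 AND 1))) -> 0
Full result column, 4 rows per line (P1,P2 fixed per line; P3,P4 runs 00..11 left to right):
  rows 0-3 [P1,P2=00]: 0000  = hex 0
  rows 4-7 [P1,P2=01]: 0000  = hex 0
  rows 8-11 [P1,P2=10]: 0000  = hex 0
  rows 12-15 [P1,P2=11]: 0000  = hex 0
Output column (row 0 .. row 15) = 0000000000000000
Output column grouped in 4s = 0000 0000 0000 0000 = 0x0000
Convert to decimal digit by digit (value = value*16 + digit):
  0 -> 0
  0*16 + 0 = 0
  0*16 + 0 = 0
  0*16 + 0 = 0
Decimal = 0

0


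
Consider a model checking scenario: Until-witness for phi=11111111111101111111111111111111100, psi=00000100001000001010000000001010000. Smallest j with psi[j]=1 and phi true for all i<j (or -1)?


(phi U psi) at 0: need smallest j with psi[j]=1 and phi[i]=1 for all i in [0,j).
Scan from step 0:
  step 0: phi=1, psi=0 -> continue
  step 1: phi=1, psi=0 -> continue
  step 2: phi=1, psi=0 -> continue
  step 3: phi=1, psi=0 -> continue
  step 5: psi=1 and phi held for [0,5) -> witness found
Witness step = 5

5


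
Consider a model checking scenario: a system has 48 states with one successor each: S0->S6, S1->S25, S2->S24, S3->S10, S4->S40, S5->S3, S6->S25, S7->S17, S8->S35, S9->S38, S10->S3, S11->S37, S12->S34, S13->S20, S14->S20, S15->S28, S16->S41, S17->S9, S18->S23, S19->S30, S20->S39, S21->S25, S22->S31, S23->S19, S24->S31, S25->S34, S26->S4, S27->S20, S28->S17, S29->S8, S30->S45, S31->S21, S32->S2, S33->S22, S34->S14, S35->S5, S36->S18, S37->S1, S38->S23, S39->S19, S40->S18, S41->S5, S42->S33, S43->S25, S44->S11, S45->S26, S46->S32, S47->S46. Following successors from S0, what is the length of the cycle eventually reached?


Trace from S0 until a state repeats:
  S0 -> S6 -> S25 -> S34 -> S14 -> S20 -> S39 -> S19 -> S30 -> S45 -> S26 -> S4 -> S40 -> S18 -> S23 -> S19
S19 first seen at step 7, revisited at step 15.
Cycle length = 15 - 7 = 8

8


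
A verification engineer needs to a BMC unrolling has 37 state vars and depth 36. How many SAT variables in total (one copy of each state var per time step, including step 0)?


BMC unrolls to depth k, creating one copy of each state var for steps 0..k.
Step count = 36 + 1 = 37 (steps 0 through 36)
Vars per step = 37
Total = 37 * 37 = 1369

1369


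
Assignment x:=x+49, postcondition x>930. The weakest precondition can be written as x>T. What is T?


Formula: wp(x:=E, P) = P[E/x] (substitute E for x in postcondition)
Step 1: Postcondition: x>930
Step 2: Substitute x+49 for x: x+49>930
Step 3: Solve for x: x > 930-49 = 881

881


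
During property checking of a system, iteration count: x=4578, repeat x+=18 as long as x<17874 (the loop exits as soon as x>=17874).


Step 1: x goes from 4578 toward 17874 by 18; the body runs while x<17874, so iterations = ceil((bound-start)/step)
Step 2: Distance=13296
Step 3: ceil(13296/18)=739

739


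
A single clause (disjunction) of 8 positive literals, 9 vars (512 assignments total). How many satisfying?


Step 1: Total=2^9=512
Step 2: Unsat when all 8 false: 2^1=2
Step 3: Sat=512-2=510

510


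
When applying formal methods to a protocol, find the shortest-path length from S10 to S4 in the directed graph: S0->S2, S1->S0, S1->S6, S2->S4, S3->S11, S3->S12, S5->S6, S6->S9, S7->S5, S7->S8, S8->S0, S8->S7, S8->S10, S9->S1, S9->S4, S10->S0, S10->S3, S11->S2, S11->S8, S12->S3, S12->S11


BFS layer-by-layer from S10:
  dist 0: {S10}
  dist 1: {S0, S3}
  dist 2: {S2, S11, S12}
  dist 3: {S4, S8}
  -> S4 reached at distance 3
Shortest path length = 3

3


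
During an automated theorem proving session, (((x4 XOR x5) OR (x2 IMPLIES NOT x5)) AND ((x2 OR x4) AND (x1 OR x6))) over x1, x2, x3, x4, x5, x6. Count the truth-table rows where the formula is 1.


Formula: (((x4 XOR x5) OR (x2 IMPLIES NOT x5)) AND ((x2 OR x4) AND (x1 OR x6))) over 6 vars (64 rows)
Evaluate each row (x1, x2, x3, x4, x5, x6 as bits, MSB first):
  row 0 [000000]: (((0 XOR 0) OR (0 IMPLIES NOT 0)) AND ((0 OR 0) AND (0 OR 0))) -> 0
  row 1 [000001]: (((0 XOR 0) OR (0 IMPLIES NOT 0)) AND ((0 OR 0) AND (0 OR 1))) -> 0
  row 2 [000010]: (((0 XOR 1) OR (0 IMPLIES NOT 1)) AND ((0 OR 0) AND (0 OR 0))) -> 0
  row 3 [000011]: (((0 XOR 1) OR (0 IMPLIES NOT 1)) AND ((0 OR 0) AND (0 OR 1))) -> 0
  row 4 [000100]: (((1 XOR 0) OR (0 IMPLIES NOT 0)) AND ((0 OR 1) AND (0 OR 0))) -> 0
  (every remaining row is evaluated the same way; all 64 results are listed next)
Full result column, 8 rows per line (x1,x2,x3 fixed per line; x4,x5,x6 runs 000..111 left to right):
  rows 0-7 [x1,x2,x3=000]: 00000101  (ones: 2)
  rows 8-15 [x1,x2,x3=001]: 00000101  (ones: 2)
  rows 16-23 [x1,x2,x3=010]: 01010100  (ones: 3)
  rows 24-31 [x1,x2,x3=011]: 01010100  (ones: 3)
  rows 32-39 [x1,x2,x3=100]: 00001111  (ones: 4)
  rows 40-47 [x1,x2,x3=101]: 00001111  (ones: 4)
  rows 48-55 [x1,x2,x3=110]: 11111100  (ones: 6)
  rows 56-63 [x1,x2,x3=111]: 11111100  (ones: 6)
Count of 1-rows = 2+2+3+3+4+4+6+6 = 30

30


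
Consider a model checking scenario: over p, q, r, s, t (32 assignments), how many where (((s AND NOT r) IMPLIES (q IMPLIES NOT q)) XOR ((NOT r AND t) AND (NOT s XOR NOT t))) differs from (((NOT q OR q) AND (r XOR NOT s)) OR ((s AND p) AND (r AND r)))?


F1 = (((s AND NOT r) IMPLIES (q IMPLIES NOT q)) XOR ((NOT r AND t) AND (NOT s XOR NOT t)))
F2 = (((NOT q OR q) AND (r XOR NOT s)) OR ((s AND p) AND (r AND r)))
Evaluate both on each of 32 rows (bits = p,q,r,s,t):
  row 0 [00000]: F1=1 F2=1 -> 0
  row 1 [00001]: F1=0 F2=1 (differ) -> 1
  row 2 [00010]: F1=1 F2=0 (differ) -> 1
  row 3 [00011]: F1=1 F2=0 (differ) -> 1
  row 4 [00100]: F1=1 F2=0 (differ) -> 1
  row 5 [00101]: F1=1 F2=0 (differ) -> 1
  row 6 [00110]: F1=1 F2=1 -> 0
  row 7 [00111]: F1=1 F2=1 -> 0
  row 8 [01000]: F1=1 F2=1 -> 0
  row 9 [01001]: F1=0 F2=1 (differ) -> 1
  row 10 [01010]: F1=0 F2=0 -> 0
  row 11 [01011]: F1=0 F2=0 -> 0
  row 12 [01100]: F1=1 F2=0 (differ) -> 1
  row 13 [01101]: F1=1 F2=0 (differ) -> 1
  row 14 [01110]: F1=1 F2=1 -> 0
  row 15 [01111]: F1=1 F2=1 -> 0
  row 16 [10000]: F1=1 F2=1 -> 0
  row 17 [10001]: F1=0 F2=1 (differ) -> 1
  row 18 [10010]: F1=1 F2=0 (differ) -> 1
  row 19 [10011]: F1=1 F2=0 (differ) -> 1
  row 20 [10100]: F1=1 F2=0 (differ) -> 1
  row 21 [10101]: F1=1 F2=0 (differ) -> 1
  row 22 [10110]: F1=1 F2=1 -> 0
  row 23 [10111]: F1=1 F2=1 -> 0
  row 24 [11000]: F1=1 F2=1 -> 0
  row 25 [11001]: F1=0 F2=1 (differ) -> 1
  row 26 [11010]: F1=0 F2=0 -> 0
  row 27 [11011]: F1=0 F2=0 -> 0
  row 28 [11100]: F1=1 F2=0 (differ) -> 1
  row 29 [11101]: F1=1 F2=0 (differ) -> 1
  row 30 [11110]: F1=1 F2=1 -> 0
  row 31 [11111]: F1=1 F2=1 -> 0
Full result column, 8 rows per line (p,q fixed per line; r,s,t runs 000..111 left to right):
  rows 0-7 [p,q=00]: 01111100  (ones: 5)
  rows 8-15 [p,q=01]: 01001100  (ones: 3)
  rows 16-23 [p,q=10]: 01111100  (ones: 5)
  rows 24-31 [p,q=11]: 01001100  (ones: 3)
Disagreements = 5+3+5+3 = 16

16


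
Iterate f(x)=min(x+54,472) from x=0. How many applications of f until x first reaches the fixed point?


Step 1: x=0, cap=472, increment=54
Step 2: x grows by 54 each step until capped at 472; fixed point is x=472
Step 3: iterations = ceil(472/54) = 9

9


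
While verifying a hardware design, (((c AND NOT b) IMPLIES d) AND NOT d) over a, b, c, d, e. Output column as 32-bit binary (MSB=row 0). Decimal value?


Formula: (((c AND NOT b) IMPLIES d) AND NOT d) over a, b, c, d, e (32 rows)
Evaluate each row (bits = a,b,c,d,e, MSB first):
  row 0 [00000]: (((0 AND NOT 0) IMPLIES 0) AND NOT 0) -> 1
  row 1 [00001]: (((0 AND NOT 0) IMPLIES 0) AND NOT 0) -> 1
  row 2 [00010]: (((0 AND NOT 0) IMPLIES 1) AND NOT 1) -> 0
  row 3 [00011]: (((0 AND NOT 0) IMPLIES 1) AND NOT 1) -> 0
  row 4 [00100]: (((1 AND NOT 0) IMPLIES 0) AND NOT 0) -> 0
  row 5 [00101]: (((1 AND NOT 0) IMPLIES 0) AND NOT 0) -> 0
  row 6 [00110]: (((1 AND NOT 0) IMPLIES 1) AND NOT 1) -> 0
  row 7 [00111]: (((1 AND NOT 0) IMPLIES 1) AND NOT 1) -> 0
  row 8 [01000]: (((0 AND NOT 1) IMPLIES 0) AND NOT 0) -> 1
  row 9 [01001]: (((0 AND NOT 1) IMPLIES 0) AND NOT 0) -> 1
  row 10 [01010]: (((0 AND NOT 1) IMPLIES 1) AND NOT 1) -> 0
  row 11 [01011]: (((0 AND NOT 1) IMPLIES 1) AND NOT 1) -> 0
  row 12 [01100]: (((1 AND NOT 1) IMPLIES 0) AND NOT 0) -> 1
  row 13 [01101]: (((1 AND NOT 1) IMPLIES 0) AND NOT 0) -> 1
  row 14 [01110]: (((1 AND NOT 1) IMPLIES 1) AND NOT 1) -> 0
  row 15 [01111]: (((1 AND NOT 1) IMPLIES 1) AND NOT 1) -> 0
  row 16 [10000]: (((0 AND NOT 0) IMPLIES 0) AND NOT 0) -> 1
  row 17 [10001]: (((0 AND NOT 0) IMPLIES 0) AND NOT 0) -> 1
  row 18 [10010]: (((0 AND NOT 0) IMPLIES 1) AND NOT 1) -> 0
  row 19 [10011]: (((0 AND NOT 0) IMPLIES 1) AND NOT 1) -> 0
  row 20 [10100]: (((1 AND NOT 0) IMPLIES 0) AND NOT 0) -> 0
  row 21 [10101]: (((1 AND NOT 0) IMPLIES 0) AND NOT 0) -> 0
  row 22 [10110]: (((1 AND NOT 0) IMPLIES 1) AND NOT 1) -> 0
  row 23 [10111]: (((1 AND NOT 0) IMPLIES 1) AND NOT 1) -> 0
  row 24 [11000]: (((0 AND NOT 1) IMPLIES 0) AND NOT 0) -> 1
  row 25 [11001]: (((0 AND NOT 1) IMPLIES 0) AND NOT 0) -> 1
  row 26 [11010]: (((0 AND NOT 1) IMPLIES 1) AND NOT 1) -> 0
  row 27 [11011]: (((0 AND NOT 1) IMPLIES 1) AND NOT 1) -> 0
  row 28 [11100]: (((1 AND NOT 1) IMPLIES 0) AND NOT 0) -> 1
  row 29 [11101]: (((1 AND NOT 1) IMPLIES 0) AND NOT 0) -> 1
  row 30 [11110]: (((1 AND NOT 1) IMPLIES 1) AND NOT 1) -> 0
  row 31 [11111]: (((1 AND NOT 1) IMPLIES 1) AND NOT 1) -> 0
Full result column, 4 rows per line (a,b,c fixed per line; d,e runs 00..11 left to right):
  rows 0-3 [a,b,c=000]: 1100  = hex C
  rows 4-7 [a,b,c=001]: 0000  = hex 0
  rows 8-11 [a,b,c=010]: 1100  = hex C
  rows 12-15 [a,b,c=011]: 1100  = hex C
  rows 16-19 [a,b,c=100]: 1100  = hex C
  rows 20-23 [a,b,c=101]: 0000  = hex 0
  rows 24-27 [a,b,c=110]: 1100  = hex C
  rows 28-31 [a,b,c=111]: 1100  = hex C
Output column (row 0 .. row 31) = 11000000110011001100000011001100
Output column grouped in 4s = 1100 0000 1100 1100 1100 0000 1100 1100 = 0xC0CCC0CC
Convert to decimal digit by digit (value = value*16 + digit):
  C -> 12
  12*16 + 0 = 192
  192*16 + 12 (C) = 3084
  3084*16 + 12 (C) = 49356
  49356*16 + 12 (C) = 789708
  789708*16 + 0 = 12635328
  12635328*16 + 12 (C) = 202165260
  202165260*16 + 12 (C) = 3234644172
Decimal = 3234644172

3234644172


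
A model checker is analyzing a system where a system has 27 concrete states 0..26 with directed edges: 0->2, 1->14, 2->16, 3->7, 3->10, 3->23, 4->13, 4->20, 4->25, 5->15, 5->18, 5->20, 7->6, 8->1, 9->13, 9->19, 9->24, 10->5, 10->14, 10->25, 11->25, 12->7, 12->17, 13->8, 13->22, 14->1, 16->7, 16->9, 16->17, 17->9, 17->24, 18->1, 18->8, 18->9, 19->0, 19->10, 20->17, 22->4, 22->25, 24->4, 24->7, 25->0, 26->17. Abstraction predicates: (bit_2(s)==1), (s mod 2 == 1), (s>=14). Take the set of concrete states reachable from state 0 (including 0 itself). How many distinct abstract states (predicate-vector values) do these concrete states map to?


BFS from 0:
Concrete reachable: {0, 1, 2, 4, 5, 6, 7, 8, 9, 10, 13, 14, 15, 16, 17, 18, 19, 20, 22, 24, 25}
Abstract via predicates (bit_2(s)==1), (s mod 2 == 1), (s>=14):
  (0,0,0) <- {0, 2, 8, 10}
  (0,0,1) <- {16, 18, 24}
  (0,1,0) <- {1, 9}
  (0,1,1) <- {17, 19, 25}
  (1,0,0) <- {4, 6}
  (1,0,1) <- {14, 20, 22}
  (1,1,0) <- {5, 7, 13}
  (1,1,1) <- {15}
Distinct abstract states = 8

8


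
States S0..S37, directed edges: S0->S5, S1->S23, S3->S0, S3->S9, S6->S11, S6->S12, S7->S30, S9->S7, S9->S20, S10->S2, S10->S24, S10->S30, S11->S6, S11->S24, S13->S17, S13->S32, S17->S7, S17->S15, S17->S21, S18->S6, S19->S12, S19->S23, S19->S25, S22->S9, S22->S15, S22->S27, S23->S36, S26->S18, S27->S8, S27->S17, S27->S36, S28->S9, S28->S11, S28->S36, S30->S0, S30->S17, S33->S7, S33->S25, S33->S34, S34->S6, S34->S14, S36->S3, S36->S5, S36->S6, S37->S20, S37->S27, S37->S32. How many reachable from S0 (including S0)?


BFS from S0:
  layer 0: {S0}
  layer 1: {S5}
Reachable set: {S0, S5}
Count = 2

2


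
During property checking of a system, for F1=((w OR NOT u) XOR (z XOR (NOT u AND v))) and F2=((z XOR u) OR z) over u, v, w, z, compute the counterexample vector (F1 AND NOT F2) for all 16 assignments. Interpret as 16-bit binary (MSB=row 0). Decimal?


F1 = ((w OR NOT u) XOR (z XOR (NOT u AND v)))
F2 = ((z XOR u) OR z)
Counterexample to F1=>F2 is where F1=1 and F2=0.
Evaluate each row (bits = u,v,w,z, MSB first):
  row 0 [0000]: F1=1 F2=0 -> F1&~F2 -> 1
  row 1 [0001]: F1=0 F2=1 -> F1&~F2 -> 0
  row 2 [0010]: F1=1 F2=0 -> F1&~F2 -> 1
  row 3 [0011]: F1=0 F2=1 -> F1&~F2 -> 0
  row 4 [0100]: F1=0 F2=0 -> F1&~F2 -> 0
  row 5 [0101]: F1=1 F2=1 -> F1&~F2 -> 0
  row 6 [0110]: F1=0 F2=0 -> F1&~F2 -> 0
  row 7 [0111]: F1=1 F2=1 -> F1&~F2 -> 0
  row 8 [1000]: F1=0 F2=1 -> F1&~F2 -> 0
  row 9 [1001]: F1=1 F2=1 -> F1&~F2 -> 0
  row 10 [1010]: F1=1 F2=1 -> F1&~F2 -> 0
  row 11 [1011]: F1=0 F2=1 -> F1&~F2 -> 0
  row 12 [1100]: F1=0 F2=1 -> F1&~F2 -> 0
  row 13 [1101]: F1=1 F2=1 -> F1&~F2 -> 0
  row 14 [1110]: F1=1 F2=1 -> F1&~F2 -> 0
  row 15 [1111]: F1=0 F2=1 -> F1&~F2 -> 0
Full result column, 4 rows per line (u,v fixed per line; w,z runs 00..11 left to right):
  rows 0-3 [u,v=00]: 1010  = hex A
  rows 4-7 [u,v=01]: 0000  = hex 0
  rows 8-11 [u,v=10]: 0000  = hex 0
  rows 12-15 [u,v=11]: 0000  = hex 0
Counterexample vector (row 0 .. row 15) = 1010000000000000
Output column grouped in 4s = 1010 0000 0000 0000 = 0xA000
Convert to decimal digit by digit (value = value*16 + digit):
  A -> 10
  10*16 + 0 = 160
  160*16 + 0 = 2560
  2560*16 + 0 = 40960
Decimal = 40960

40960


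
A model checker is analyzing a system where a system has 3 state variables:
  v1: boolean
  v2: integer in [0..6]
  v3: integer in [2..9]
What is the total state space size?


State space = product of domain sizes of all variables.
Domain sizes:
  v1 (boolean): 2
  v2 (integer in [0..6]): 7
  v3 (integer in [2..9]): 8
Product = 2 * 7 * 8 = 112

112


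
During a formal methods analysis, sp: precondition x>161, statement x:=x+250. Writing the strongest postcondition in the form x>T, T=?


Formula: sp(P, x:=E) = exists old_x. (x = E[old_x/x]) AND P[old_x/x] (old_x is the value of x before the assignment; eliminate old_x by solving x = E[old_x/x] for old_x)
Step 1: Precondition P: x>161, i.e. old_x > 161
Step 2: Assignment gives x = old_x + 250, so old_x = x - 250
Step 3: Substitute into P: x - 250 > 161
Step 4: Simplify: x > 161+250 = 411

411


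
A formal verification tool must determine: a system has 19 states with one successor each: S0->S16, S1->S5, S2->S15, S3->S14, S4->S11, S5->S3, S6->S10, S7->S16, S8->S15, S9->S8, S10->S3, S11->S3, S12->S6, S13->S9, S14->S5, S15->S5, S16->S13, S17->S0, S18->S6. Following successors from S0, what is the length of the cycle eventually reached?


Trace from S0 until a state repeats:
  S0 -> S16 -> S13 -> S9 -> S8 -> S15 -> S5 -> S3 -> S14 -> S5
S5 first seen at step 6, revisited at step 9.
Cycle length = 9 - 6 = 3

3


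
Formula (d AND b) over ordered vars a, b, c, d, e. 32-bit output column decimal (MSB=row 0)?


Formula: (d AND b) over a, b, c, d, e (32 rows)
Evaluate each row (bits = a,b,c,d,e, MSB first):
  row 0 [00000]: (0 AND 0) -> 0
  row 1 [00001]: (0 AND 0) -> 0
  row 2 [00010]: (1 AND 0) -> 0
  row 3 [00011]: (1 AND 0) -> 0
  row 4 [00100]: (0 AND 0) -> 0
  row 5 [00101]: (0 AND 0) -> 0
  row 6 [00110]: (1 AND 0) -> 0
  row 7 [00111]: (1 AND 0) -> 0
  row 8 [01000]: (0 AND 1) -> 0
  row 9 [01001]: (0 AND 1) -> 0
  row 10 [01010]: (1 AND 1) -> 1
  row 11 [01011]: (1 AND 1) -> 1
  row 12 [01100]: (0 AND 1) -> 0
  row 13 [01101]: (0 AND 1) -> 0
  row 14 [01110]: (1 AND 1) -> 1
  row 15 [01111]: (1 AND 1) -> 1
  row 16 [10000]: (0 AND 0) -> 0
  row 17 [10001]: (0 AND 0) -> 0
  row 18 [10010]: (1 AND 0) -> 0
  row 19 [10011]: (1 AND 0) -> 0
  row 20 [10100]: (0 AND 0) -> 0
  row 21 [10101]: (0 AND 0) -> 0
  row 22 [10110]: (1 AND 0) -> 0
  row 23 [10111]: (1 AND 0) -> 0
  row 24 [11000]: (0 AND 1) -> 0
  row 25 [11001]: (0 AND 1) -> 0
  row 26 [11010]: (1 AND 1) -> 1
  row 27 [11011]: (1 AND 1) -> 1
  row 28 [11100]: (0 AND 1) -> 0
  row 29 [11101]: (0 AND 1) -> 0
  row 30 [11110]: (1 AND 1) -> 1
  row 31 [11111]: (1 AND 1) -> 1
Full result column, 4 rows per line (a,b,c fixed per line; d,e runs 00..11 left to right):
  rows 0-3 [a,b,c=000]: 0000  = hex 0
  rows 4-7 [a,b,c=001]: 0000  = hex 0
  rows 8-11 [a,b,c=010]: 0011  = hex 3
  rows 12-15 [a,b,c=011]: 0011  = hex 3
  rows 16-19 [a,b,c=100]: 0000  = hex 0
  rows 20-23 [a,b,c=101]: 0000  = hex 0
  rows 24-27 [a,b,c=110]: 0011  = hex 3
  rows 28-31 [a,b,c=111]: 0011  = hex 3
Output column (row 0 .. row 31) = 00000000001100110000000000110011
Output column grouped in 4s = 0000 0000 0011 0011 0000 0000 0011 0011 = 0x00330033
Convert to decimal digit by digit (value = value*16 + digit):
  0 -> 0
  0*16 + 0 = 0
  0*16 + 3 = 3
  3*16 + 3 = 51
  51*16 + 0 = 816
  816*16 + 0 = 13056
  13056*16 + 3 = 208899
  208899*16 + 3 = 3342387
Decimal = 3342387

3342387


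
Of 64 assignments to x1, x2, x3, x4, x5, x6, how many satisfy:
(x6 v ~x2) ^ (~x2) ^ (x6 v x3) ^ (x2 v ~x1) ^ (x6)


CNF with 5 clauses over 6 vars (64 assignments).
An assignment satisfies CNF iff every clause has >=1 true literal.
Check each row (bits = x1,x2,x3,x4,x5,x6; clause T/F shown):
  row 0 [000000]: clauses=TTFTF -> 0
  row 1 [000001]: clauses=TTTTT -> 1
  row 2 [000010]: clauses=TTFTF -> 0
  row 3 [000011]: clauses=TTTTT -> 1
  row 4 [000100]: clauses=TTFTF -> 0
  (every remaining row is evaluated the same way; all 64 results are listed next)
Full result column, 8 rows per line (x1,x2,x3 fixed per line; x4,x5,x6 runs 000..111 left to right):
  rows 0-7 [x1,x2,x3=000]: 01010101  (ones: 4)
  rows 8-15 [x1,x2,x3=001]: 01010101  (ones: 4)
  rows 16-23 [x1,x2,x3=010]: 00000000  (ones: 0)
  rows 24-31 [x1,x2,x3=011]: 00000000  (ones: 0)
  rows 32-39 [x1,x2,x3=100]: 00000000  (ones: 0)
  rows 40-47 [x1,x2,x3=101]: 00000000  (ones: 0)
  rows 48-55 [x1,x2,x3=110]: 00000000  (ones: 0)
  rows 56-63 [x1,x2,x3=111]: 00000000  (ones: 0)
Satisfying assignments = 4+4+0+0+0+0+0+0 = 8

8


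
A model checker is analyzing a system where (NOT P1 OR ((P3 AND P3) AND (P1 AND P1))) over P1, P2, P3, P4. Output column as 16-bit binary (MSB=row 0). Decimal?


Formula: (NOT P1 OR ((P3 AND P3) AND (P1 AND P1))) over P1, P2, P3, P4 (16 rows)
Evaluate each row (bits = P1,P2,P3,P4, MSB first):
  row 0 [0000]: (NOT 0 OR ((0 AND 0) AND (0 AND 0))) -> 1
  row 1 [0001]: (NOT 0 OR ((0 AND 0) AND (0 AND 0))) -> 1
  row 2 [0010]: (NOT 0 OR ((1 AND 1) AND (0 AND 0))) -> 1
  row 3 [0011]: (NOT 0 OR ((1 AND 1) AND (0 AND 0))) -> 1
  row 4 [0100]: (NOT 0 OR ((0 AND 0) AND (0 AND 0))) -> 1
  row 5 [0101]: (NOT 0 OR ((0 AND 0) AND (0 AND 0))) -> 1
  row 6 [0110]: (NOT 0 OR ((1 AND 1) AND (0 AND 0))) -> 1
  row 7 [0111]: (NOT 0 OR ((1 AND 1) AND (0 AND 0))) -> 1
  row 8 [1000]: (NOT 1 OR ((0 AND 0) AND (1 AND 1))) -> 0
  row 9 [1001]: (NOT 1 OR ((0 AND 0) AND (1 AND 1))) -> 0
  row 10 [1010]: (NOT 1 OR ((1 AND 1) AND (1 AND 1))) -> 1
  row 11 [1011]: (NOT 1 OR ((1 AND 1) AND (1 AND 1))) -> 1
  row 12 [1100]: (NOT 1 OR ((0 AND 0) AND (1 AND 1))) -> 0
  row 13 [1101]: (NOT 1 OR ((0 AND 0) AND (1 AND 1))) -> 0
  row 14 [1110]: (NOT 1 OR ((1 AND 1) AND (1 AND 1))) -> 1
  row 15 [1111]: (NOT 1 OR ((1 AND 1) AND (1 AND 1))) -> 1
Full result column, 4 rows per line (P1,P2 fixed per line; P3,P4 runs 00..11 left to right):
  rows 0-3 [P1,P2=00]: 1111  = hex F
  rows 4-7 [P1,P2=01]: 1111  = hex F
  rows 8-11 [P1,P2=10]: 0011  = hex 3
  rows 12-15 [P1,P2=11]: 0011  = hex 3
Output column (row 0 .. row 15) = 1111111100110011
Output column grouped in 4s = 1111 1111 0011 0011 = 0xFF33
Convert to decimal digit by digit (value = value*16 + digit):
  F -> 15
  15*16 + 15 (F) = 255
  255*16 + 3 = 4083
  4083*16 + 3 = 65331
Decimal = 65331

65331


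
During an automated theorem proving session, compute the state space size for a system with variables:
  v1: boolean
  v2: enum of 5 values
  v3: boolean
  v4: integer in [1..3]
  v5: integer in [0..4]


State space = product of domain sizes of all variables.
Domain sizes:
  v1 (boolean): 2
  v2 (enum of 5 values): 5
  v3 (boolean): 2
  v4 (integer in [1..3]): 3
  v5 (integer in [0..4]): 5
Product = 2 * 5 * 2 * 3 * 5 = 300

300


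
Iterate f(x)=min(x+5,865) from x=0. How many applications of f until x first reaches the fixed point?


Step 1: x=0, cap=865, increment=5
Step 2: x grows by 5 each step until capped at 865; fixed point is x=865
Step 3: iterations = ceil(865/5) = 173

173


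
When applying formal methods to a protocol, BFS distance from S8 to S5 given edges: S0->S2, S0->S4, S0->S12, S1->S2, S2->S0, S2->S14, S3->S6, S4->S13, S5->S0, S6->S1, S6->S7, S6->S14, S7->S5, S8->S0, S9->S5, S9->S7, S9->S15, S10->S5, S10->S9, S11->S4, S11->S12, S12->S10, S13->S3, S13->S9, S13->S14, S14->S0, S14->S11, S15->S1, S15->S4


BFS layer-by-layer from S8:
  dist 0: {S8}
  dist 1: {S0}
  dist 2: {S2, S4, S12}
  dist 3: {S10, S13, S14}
  dist 4: {S3, S5, S9, S11}
  -> S5 reached at distance 4
Shortest path length = 4

4


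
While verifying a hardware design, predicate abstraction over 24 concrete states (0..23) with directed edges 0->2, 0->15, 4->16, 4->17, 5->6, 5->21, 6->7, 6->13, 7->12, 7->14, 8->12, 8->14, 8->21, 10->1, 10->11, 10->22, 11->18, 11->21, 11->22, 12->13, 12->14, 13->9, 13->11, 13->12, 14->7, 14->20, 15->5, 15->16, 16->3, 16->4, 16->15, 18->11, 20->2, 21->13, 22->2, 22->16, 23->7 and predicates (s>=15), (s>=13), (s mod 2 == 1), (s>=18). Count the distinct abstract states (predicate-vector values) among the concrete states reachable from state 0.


BFS from 0:
Concrete reachable: {0, 2, 3, 4, 5, 6, 7, 9, 11, 12, 13, 14, 15, 16, 17, 18, 20, 21, 22}
Abstract via predicates (s>=15), (s>=13), (s mod 2 == 1), (s>=18):
  (0,0,0,0) <- {0, 2, 4, 6, 12}
  (0,0,1,0) <- {3, 5, 7, 9, 11}
  (0,1,0,0) <- {14}
  (0,1,1,0) <- {13}
  (1,1,0,0) <- {16}
  (1,1,0,1) <- {18, 20, 22}
  (1,1,1,0) <- {15, 17}
  (1,1,1,1) <- {21}
Distinct abstract states = 8

8


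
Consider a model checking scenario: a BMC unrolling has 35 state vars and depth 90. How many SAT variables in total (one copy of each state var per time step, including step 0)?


BMC unrolls to depth k, creating one copy of each state var for steps 0..k.
Step count = 90 + 1 = 91 (steps 0 through 90)
Vars per step = 35
Total = 35 * 91 = 3185

3185


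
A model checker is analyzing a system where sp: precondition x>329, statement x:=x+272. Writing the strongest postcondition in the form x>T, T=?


Formula: sp(P, x:=E) = exists old_x. (x = E[old_x/x]) AND P[old_x/x] (old_x is the value of x before the assignment; eliminate old_x by solving x = E[old_x/x] for old_x)
Step 1: Precondition P: x>329, i.e. old_x > 329
Step 2: Assignment gives x = old_x + 272, so old_x = x - 272
Step 3: Substitute into P: x - 272 > 329
Step 4: Simplify: x > 329+272 = 601

601


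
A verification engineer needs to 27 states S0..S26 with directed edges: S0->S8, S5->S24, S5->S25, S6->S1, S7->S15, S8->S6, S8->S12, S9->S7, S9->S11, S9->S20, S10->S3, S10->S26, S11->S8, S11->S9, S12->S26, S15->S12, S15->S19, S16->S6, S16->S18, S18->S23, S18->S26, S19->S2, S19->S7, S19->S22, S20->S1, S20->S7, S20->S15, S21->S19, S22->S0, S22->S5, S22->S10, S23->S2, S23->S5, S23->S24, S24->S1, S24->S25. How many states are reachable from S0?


BFS from S0:
  layer 0: {S0}
  layer 1: {S8}
  layer 2: {S6, S12}
  layer 3: {S1, S26}
Reachable set: {S0, S1, S6, S8, S12, S26}
Count = 6

6


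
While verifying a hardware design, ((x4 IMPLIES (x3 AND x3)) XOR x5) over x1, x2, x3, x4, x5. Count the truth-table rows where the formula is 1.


Formula: ((x4 IMPLIES (x3 AND x3)) XOR x5) over 5 vars (32 rows)
Evaluate each row (x1, x2, x3, x4, x5 as bits, MSB first):
  row 0 [00000]: ((0 IMPLIES (0 AND 0)) XOR 0) -> 1
  row 1 [00001]: ((0 IMPLIES (0 AND 0)) XOR 1) -> 0
  row 2 [00010]: ((1 IMPLIES (0 AND 0)) XOR 0) -> 0
  row 3 [00011]: ((1 IMPLIES (0 AND 0)) XOR 1) -> 1
  row 4 [00100]: ((0 IMPLIES (1 AND 1)) XOR 0) -> 1
  row 5 [00101]: ((0 IMPLIES (1 AND 1)) XOR 1) -> 0
  row 6 [00110]: ((1 IMPLIES (1 AND 1)) XOR 0) -> 1
  row 7 [00111]: ((1 IMPLIES (1 AND 1)) XOR 1) -> 0
  row 8 [01000]: ((0 IMPLIES (0 AND 0)) XOR 0) -> 1
  row 9 [01001]: ((0 IMPLIES (0 AND 0)) XOR 1) -> 0
  row 10 [01010]: ((1 IMPLIES (0 AND 0)) XOR 0) -> 0
  row 11 [01011]: ((1 IMPLIES (0 AND 0)) XOR 1) -> 1
  row 12 [01100]: ((0 IMPLIES (1 AND 1)) XOR 0) -> 1
  row 13 [01101]: ((0 IMPLIES (1 AND 1)) XOR 1) -> 0
  row 14 [01110]: ((1 IMPLIES (1 AND 1)) XOR 0) -> 1
  row 15 [01111]: ((1 IMPLIES (1 AND 1)) XOR 1) -> 0
  row 16 [10000]: ((0 IMPLIES (0 AND 0)) XOR 0) -> 1
  row 17 [10001]: ((0 IMPLIES (0 AND 0)) XOR 1) -> 0
  row 18 [10010]: ((1 IMPLIES (0 AND 0)) XOR 0) -> 0
  row 19 [10011]: ((1 IMPLIES (0 AND 0)) XOR 1) -> 1
  row 20 [10100]: ((0 IMPLIES (1 AND 1)) XOR 0) -> 1
  row 21 [10101]: ((0 IMPLIES (1 AND 1)) XOR 1) -> 0
  row 22 [10110]: ((1 IMPLIES (1 AND 1)) XOR 0) -> 1
  row 23 [10111]: ((1 IMPLIES (1 AND 1)) XOR 1) -> 0
  row 24 [11000]: ((0 IMPLIES (0 AND 0)) XOR 0) -> 1
  row 25 [11001]: ((0 IMPLIES (0 AND 0)) XOR 1) -> 0
  row 26 [11010]: ((1 IMPLIES (0 AND 0)) XOR 0) -> 0
  row 27 [11011]: ((1 IMPLIES (0 AND 0)) XOR 1) -> 1
  row 28 [11100]: ((0 IMPLIES (1 AND 1)) XOR 0) -> 1
  row 29 [11101]: ((0 IMPLIES (1 AND 1)) XOR 1) -> 0
  row 30 [11110]: ((1 IMPLIES (1 AND 1)) XOR 0) -> 1
  row 31 [11111]: ((1 IMPLIES (1 AND 1)) XOR 1) -> 0
Full result column, 8 rows per line (x1,x2 fixed per line; x3,x4,x5 runs 000..111 left to right):
  rows 0-7 [x1,x2=00]: 10011010  (ones: 4)
  rows 8-15 [x1,x2=01]: 10011010  (ones: 4)
  rows 16-23 [x1,x2=10]: 10011010  (ones: 4)
  rows 24-31 [x1,x2=11]: 10011010  (ones: 4)
Count of 1-rows = 4+4+4+4 = 16

16
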